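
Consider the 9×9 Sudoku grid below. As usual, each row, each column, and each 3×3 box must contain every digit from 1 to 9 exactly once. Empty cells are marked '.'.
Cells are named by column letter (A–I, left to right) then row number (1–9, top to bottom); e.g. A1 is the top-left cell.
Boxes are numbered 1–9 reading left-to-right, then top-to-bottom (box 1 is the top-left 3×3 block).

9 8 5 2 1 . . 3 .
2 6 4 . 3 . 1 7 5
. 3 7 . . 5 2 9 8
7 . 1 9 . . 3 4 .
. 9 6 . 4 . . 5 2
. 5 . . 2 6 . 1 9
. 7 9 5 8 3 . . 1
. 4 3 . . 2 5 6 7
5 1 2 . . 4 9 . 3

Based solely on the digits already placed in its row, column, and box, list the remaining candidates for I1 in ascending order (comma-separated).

4,6

Row 1 already contains {1, 2, 3, 5, 8, 9}.
Column I already contains {1, 2, 3, 5, 7, 8, 9}.
Its 3×3 block (box 3) already contains {1, 2, 3, 5, 7, 8, 9}.
Removing those from 1–9 leaves {4, 6} as the candidates for I1.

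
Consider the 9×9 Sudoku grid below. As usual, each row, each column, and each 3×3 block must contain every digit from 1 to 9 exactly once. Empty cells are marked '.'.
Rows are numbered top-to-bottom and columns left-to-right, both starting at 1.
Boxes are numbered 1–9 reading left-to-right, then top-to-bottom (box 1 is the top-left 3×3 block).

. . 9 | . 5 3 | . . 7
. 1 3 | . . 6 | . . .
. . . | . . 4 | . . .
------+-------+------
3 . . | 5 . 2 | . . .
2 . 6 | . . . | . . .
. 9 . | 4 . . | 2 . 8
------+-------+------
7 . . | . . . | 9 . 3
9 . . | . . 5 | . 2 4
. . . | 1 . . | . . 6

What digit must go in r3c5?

1

Cell r3c5 itself could take any of {1, 2, 7, 8, 9} by direct elimination.
Consider where 1 can go in box 2.
r1c4 is out (column 4 already has a 1).
r2c4 is out (row 2 already has a 1).
r2c5 is out (row 2 already has a 1).
r3c4 is out (column 4 already has a 1).
So the only cell in box 2 that can hold 1 is r3c5.
Therefore r3c5 = 1.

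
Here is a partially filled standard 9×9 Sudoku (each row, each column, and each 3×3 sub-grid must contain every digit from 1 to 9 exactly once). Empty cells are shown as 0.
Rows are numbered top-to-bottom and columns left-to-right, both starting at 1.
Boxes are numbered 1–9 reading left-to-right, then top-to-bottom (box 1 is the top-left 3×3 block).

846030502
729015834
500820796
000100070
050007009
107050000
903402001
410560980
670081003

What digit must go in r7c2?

8

Row 7 already contains {1, 2, 3, 4, 9}.
Column 2 already contains {1, 2, 4, 5, 7}.
Its 3×3 block (box 7) already contains {1, 3, 4, 6, 7, 9}.
The only value from 1–9 not eliminated is 8, so r7c2 = 8.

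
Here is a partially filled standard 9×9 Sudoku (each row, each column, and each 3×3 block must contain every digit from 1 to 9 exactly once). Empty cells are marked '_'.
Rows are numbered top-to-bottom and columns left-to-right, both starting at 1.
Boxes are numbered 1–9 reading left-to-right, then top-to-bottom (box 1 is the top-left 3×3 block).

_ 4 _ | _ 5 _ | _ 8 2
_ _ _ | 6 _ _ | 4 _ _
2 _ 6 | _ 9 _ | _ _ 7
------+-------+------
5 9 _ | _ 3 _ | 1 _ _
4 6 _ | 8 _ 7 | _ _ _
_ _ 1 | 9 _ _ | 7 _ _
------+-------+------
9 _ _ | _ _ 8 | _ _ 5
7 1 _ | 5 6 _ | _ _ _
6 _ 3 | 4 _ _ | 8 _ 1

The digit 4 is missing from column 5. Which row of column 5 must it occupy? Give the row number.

Consider where 4 can go in column 5.
r2c5 is out (row 2 already has a 4).
r5c5 is out (row 5 already has a 4).
r7c5 is out (box 8 already has a 4).
r9c5 is out (row 9 already has a 4).
So the only cell in column 5 that can hold 4 is r6c5.
That is row 6.

6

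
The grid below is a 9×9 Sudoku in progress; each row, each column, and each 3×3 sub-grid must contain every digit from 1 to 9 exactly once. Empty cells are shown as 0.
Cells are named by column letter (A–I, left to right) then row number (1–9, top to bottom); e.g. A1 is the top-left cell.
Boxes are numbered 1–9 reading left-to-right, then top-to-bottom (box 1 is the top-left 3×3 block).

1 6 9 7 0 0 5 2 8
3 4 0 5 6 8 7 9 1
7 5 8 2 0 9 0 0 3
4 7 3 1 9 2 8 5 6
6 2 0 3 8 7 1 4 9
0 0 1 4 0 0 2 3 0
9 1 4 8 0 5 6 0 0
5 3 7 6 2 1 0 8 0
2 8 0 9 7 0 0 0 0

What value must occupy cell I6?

7

Row 6 already contains {1, 2, 3, 4}.
Column I already contains {1, 3, 6, 8, 9}.
Its 3×3 block (box 6) already contains {1, 2, 3, 4, 5, 6, 8, 9}.
The only value from 1–9 not eliminated is 7, so I6 = 7.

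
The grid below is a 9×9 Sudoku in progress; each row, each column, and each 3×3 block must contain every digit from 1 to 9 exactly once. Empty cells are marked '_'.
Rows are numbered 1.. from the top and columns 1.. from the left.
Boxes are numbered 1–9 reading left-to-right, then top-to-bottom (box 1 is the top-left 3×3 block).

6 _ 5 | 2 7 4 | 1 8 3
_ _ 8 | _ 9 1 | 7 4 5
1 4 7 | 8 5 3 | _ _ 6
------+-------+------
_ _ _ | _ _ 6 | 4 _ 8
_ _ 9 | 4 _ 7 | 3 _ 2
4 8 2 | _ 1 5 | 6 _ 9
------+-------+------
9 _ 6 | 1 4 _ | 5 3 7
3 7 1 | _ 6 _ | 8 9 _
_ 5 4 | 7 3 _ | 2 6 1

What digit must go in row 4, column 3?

Row 4 already contains {4, 6, 8}.
Column 3 already contains {1, 2, 4, 5, 6, 7, 8, 9}.
Its 3×3 block (box 4) already contains {2, 4, 8, 9}.
The only value from 1–9 not eliminated is 3, so row 4, column 3 = 3.

3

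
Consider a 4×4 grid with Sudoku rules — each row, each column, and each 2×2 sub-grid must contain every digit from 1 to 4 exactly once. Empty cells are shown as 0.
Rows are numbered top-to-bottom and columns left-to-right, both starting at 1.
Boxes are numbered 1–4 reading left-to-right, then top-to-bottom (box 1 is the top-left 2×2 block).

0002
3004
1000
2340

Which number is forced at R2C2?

2

Cell R2C2 itself could take any of {1, 2} by direct elimination.
Consider where 2 can go in box 1.
R1C1 is out (row 1 already has a 2).
R1C2 is out (row 1 already has a 2).
So the only cell in box 1 that can hold 2 is R2C2.
Therefore R2C2 = 2.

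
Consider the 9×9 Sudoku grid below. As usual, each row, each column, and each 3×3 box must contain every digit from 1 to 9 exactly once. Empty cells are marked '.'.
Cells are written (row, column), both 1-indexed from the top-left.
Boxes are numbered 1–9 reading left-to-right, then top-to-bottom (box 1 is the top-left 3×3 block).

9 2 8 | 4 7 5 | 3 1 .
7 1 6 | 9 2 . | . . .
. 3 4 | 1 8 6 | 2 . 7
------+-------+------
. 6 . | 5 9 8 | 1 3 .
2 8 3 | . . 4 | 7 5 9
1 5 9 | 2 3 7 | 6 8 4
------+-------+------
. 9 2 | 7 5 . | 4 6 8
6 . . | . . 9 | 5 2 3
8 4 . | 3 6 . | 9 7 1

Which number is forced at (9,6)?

Row 9 already contains {1, 3, 4, 6, 7, 8, 9}.
Column 6 already contains {4, 5, 6, 7, 8, 9}.
Its 3×3 block (box 8) already contains {3, 5, 6, 7, 9}.
The only value from 1–9 not eliminated is 2, so (9,6) = 2.

2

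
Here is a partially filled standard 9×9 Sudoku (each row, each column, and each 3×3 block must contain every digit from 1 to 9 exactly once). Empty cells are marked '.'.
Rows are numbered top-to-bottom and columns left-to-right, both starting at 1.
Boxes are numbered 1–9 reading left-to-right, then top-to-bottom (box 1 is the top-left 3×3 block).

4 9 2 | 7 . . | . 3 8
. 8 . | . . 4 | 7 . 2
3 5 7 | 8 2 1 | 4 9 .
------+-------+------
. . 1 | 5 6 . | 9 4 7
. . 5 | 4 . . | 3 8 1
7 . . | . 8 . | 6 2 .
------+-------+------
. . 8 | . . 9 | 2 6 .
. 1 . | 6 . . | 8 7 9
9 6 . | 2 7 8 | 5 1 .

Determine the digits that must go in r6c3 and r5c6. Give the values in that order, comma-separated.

9,7

For r6c3:
  Consider where 9 can go in column 3.
  r2c3 is out (box 1 already has a 9).
  r8c3 is out (row 8 already has a 9).
  r9c3 is out (row 9 already has a 9).
  So the only cell in column 3 that can hold 9 is r6c3.
  So r6c3 = 9.
For r5c6:
  Consider where 7 can go in box 5.
  r4c6 is out (row 4 already has a 7).
  r5c5 is out (column 5 already has a 7).
  r6c4 is out (row 6 already has a 7).
  r6c6 is out (row 6 already has a 7).
  So the only cell in box 5 that can hold 7 is r5c6.
  So r5c6 = 7.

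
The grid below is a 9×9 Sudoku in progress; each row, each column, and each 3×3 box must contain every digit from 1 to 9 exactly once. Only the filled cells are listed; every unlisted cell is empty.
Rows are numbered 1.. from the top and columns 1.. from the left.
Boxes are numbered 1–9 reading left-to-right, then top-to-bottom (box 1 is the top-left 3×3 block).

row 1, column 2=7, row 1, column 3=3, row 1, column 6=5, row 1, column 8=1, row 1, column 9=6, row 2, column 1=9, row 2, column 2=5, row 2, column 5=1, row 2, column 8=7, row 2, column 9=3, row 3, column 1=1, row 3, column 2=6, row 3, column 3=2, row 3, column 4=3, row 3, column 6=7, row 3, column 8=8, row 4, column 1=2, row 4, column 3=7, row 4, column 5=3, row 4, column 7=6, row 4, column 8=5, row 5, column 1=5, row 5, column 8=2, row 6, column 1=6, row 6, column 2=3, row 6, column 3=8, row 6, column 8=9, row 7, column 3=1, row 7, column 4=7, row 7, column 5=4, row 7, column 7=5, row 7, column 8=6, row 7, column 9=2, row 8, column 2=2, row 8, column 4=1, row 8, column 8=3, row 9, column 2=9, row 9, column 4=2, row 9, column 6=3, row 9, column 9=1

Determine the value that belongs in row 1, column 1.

8

Cell row 1, column 1 itself could take any of {4, 8} by direct elimination.
Consider where 8 can go in box 1.
row 2, column 3 is out (column 3 already has a 8).
So the only cell in box 1 that can hold 8 is row 1, column 1.
Therefore row 1, column 1 = 8.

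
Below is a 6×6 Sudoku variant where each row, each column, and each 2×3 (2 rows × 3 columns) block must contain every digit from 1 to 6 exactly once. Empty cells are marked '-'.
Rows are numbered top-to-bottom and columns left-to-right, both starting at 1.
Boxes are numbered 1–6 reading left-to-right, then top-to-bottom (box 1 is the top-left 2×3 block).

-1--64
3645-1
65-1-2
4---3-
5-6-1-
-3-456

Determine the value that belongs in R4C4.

Row 4 already contains {3, 4}.
Column 4 already contains {1, 4, 5}.
Its 2×3 block (box 4) already contains {1, 2, 3}.
The only value from 1–6 not eliminated is 6, so R4C4 = 6.

6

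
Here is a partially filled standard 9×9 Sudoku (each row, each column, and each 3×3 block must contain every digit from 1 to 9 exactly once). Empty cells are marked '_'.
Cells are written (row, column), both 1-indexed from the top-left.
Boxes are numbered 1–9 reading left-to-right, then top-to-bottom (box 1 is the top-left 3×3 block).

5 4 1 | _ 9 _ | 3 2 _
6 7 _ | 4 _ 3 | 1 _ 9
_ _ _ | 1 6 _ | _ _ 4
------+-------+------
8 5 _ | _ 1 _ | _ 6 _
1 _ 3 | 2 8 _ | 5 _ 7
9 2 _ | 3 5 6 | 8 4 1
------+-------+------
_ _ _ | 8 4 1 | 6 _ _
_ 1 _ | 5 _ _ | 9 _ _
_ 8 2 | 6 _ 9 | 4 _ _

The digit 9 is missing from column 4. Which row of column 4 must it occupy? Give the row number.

4

Consider where 9 can go in column 4.
(1,4) is out (row 1 already has a 9).
So the only cell in column 4 that can hold 9 is (4,4).
That is row 4.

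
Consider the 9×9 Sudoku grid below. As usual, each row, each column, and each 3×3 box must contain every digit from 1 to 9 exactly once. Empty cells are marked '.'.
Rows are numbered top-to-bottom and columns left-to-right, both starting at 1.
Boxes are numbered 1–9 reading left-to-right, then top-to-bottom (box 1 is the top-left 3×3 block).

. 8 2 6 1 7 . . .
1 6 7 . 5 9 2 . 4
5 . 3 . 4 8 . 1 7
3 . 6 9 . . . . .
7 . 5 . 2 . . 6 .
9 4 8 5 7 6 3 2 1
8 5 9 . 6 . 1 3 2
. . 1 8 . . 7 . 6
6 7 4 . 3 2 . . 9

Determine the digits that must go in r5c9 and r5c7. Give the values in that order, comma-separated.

8,9

For r5c9:
  Row 5 already contains {2, 5, 6, 7}.
  Column 9 already contains {1, 2, 4, 6, 7, 9}.
  Its 3×3 block (box 6) already contains {1, 2, 3, 6}.
  The only value from 1–9 not eliminated is 8, so r5c9 = 8.
For r5c7:
  Consider where 9 can go in box 6.
  r4c7 is out (row 4 already has a 9).
  r4c8 is out (row 4 already has a 9).
  r4c9 is out (row 4 already has a 9).
  r5c9 is out (column 9 already has a 9).
  So the only cell in box 6 that can hold 9 is r5c7.
  So r5c7 = 9.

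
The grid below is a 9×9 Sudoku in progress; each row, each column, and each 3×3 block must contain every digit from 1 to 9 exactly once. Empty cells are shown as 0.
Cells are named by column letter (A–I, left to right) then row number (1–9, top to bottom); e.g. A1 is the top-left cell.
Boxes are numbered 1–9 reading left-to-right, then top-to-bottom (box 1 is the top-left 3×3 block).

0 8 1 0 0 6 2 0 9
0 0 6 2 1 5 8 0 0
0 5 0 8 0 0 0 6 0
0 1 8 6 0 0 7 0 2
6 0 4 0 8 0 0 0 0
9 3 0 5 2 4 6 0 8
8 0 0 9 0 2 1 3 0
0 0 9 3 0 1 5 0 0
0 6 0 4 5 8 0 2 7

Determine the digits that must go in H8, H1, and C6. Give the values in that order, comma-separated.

8,5,7

For H8:
  Consider where 8 can go in column H.
  H1 is out (row 1 already has a 8).
  H2 is out (row 2 already has a 8).
  H4 is out (row 4 already has a 8).
  H5 is out (row 5 already has a 8).
  H6 is out (row 6 already has a 8).
  So the only cell in column H that can hold 8 is H8.
  So H8 = 8.
For H1:
  Consider where 5 can go in row 1.
  A1 is out (box 1 already has a 5).
  D1 is out (column D already has a 5).
  E1 is out (column E already has a 5).
  So the only cell in row 1 that can hold 5 is H1.
  So H1 = 5.
For C6:
  Row 6 already contains {2, 3, 4, 5, 6, 8, 9}.
  Column C already contains {1, 4, 6, 8, 9}.
  Its 3×3 block (box 4) already contains {1, 3, 4, 6, 8, 9}.
  The only value from 1–9 not eliminated is 7, so C6 = 7.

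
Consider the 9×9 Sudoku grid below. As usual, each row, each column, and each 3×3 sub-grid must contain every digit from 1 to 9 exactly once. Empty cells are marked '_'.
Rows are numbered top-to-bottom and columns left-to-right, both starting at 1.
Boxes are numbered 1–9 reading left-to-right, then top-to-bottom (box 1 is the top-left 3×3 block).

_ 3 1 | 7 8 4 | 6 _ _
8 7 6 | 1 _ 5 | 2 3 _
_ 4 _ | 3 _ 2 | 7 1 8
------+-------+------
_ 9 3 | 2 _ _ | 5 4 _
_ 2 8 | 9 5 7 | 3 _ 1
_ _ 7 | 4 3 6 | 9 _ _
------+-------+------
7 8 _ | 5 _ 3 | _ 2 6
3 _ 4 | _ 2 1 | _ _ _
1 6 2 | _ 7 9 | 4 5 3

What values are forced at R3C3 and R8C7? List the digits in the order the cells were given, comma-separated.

For R3C3:
  Consider where 5 can go in column 3.
  R7C3 is out (row 7 already has a 5).
  So the only cell in column 3 that can hold 5 is R3C3.
  So R3C3 = 5.
For R8C7:
  Row 8 already contains {1, 2, 3, 4}.
  Column 7 already contains {2, 3, 4, 5, 6, 7, 9}.
  Its 3×3 block (box 9) already contains {2, 3, 4, 5, 6}.
  The only value from 1–9 not eliminated is 8, so R8C7 = 8.

5,8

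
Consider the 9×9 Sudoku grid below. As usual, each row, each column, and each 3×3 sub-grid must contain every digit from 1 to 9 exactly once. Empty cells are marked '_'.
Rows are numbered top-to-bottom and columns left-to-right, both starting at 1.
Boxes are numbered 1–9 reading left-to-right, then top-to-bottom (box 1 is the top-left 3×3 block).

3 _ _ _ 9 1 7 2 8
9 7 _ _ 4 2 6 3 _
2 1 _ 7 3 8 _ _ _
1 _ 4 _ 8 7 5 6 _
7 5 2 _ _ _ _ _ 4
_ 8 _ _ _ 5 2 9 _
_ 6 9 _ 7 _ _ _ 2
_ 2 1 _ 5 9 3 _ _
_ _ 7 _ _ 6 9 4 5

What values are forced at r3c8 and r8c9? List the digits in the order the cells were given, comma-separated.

For r3c8:
  Row 3 already contains {1, 2, 3, 7, 8}.
  Column 8 already contains {2, 3, 4, 6, 9}.
  Its 3×3 block (box 3) already contains {2, 3, 6, 7, 8}.
  The only value from 1–9 not eliminated is 5, so r3c8 = 5.
For r8c9:
  Consider where 6 can go in row 8.
  r8c1 is out (box 7 already has a 6).
  r8c4 is out (box 8 already has a 6).
  r8c8 is out (column 8 already has a 6).
  So the only cell in row 8 that can hold 6 is r8c9.
  So r8c9 = 6.

5,6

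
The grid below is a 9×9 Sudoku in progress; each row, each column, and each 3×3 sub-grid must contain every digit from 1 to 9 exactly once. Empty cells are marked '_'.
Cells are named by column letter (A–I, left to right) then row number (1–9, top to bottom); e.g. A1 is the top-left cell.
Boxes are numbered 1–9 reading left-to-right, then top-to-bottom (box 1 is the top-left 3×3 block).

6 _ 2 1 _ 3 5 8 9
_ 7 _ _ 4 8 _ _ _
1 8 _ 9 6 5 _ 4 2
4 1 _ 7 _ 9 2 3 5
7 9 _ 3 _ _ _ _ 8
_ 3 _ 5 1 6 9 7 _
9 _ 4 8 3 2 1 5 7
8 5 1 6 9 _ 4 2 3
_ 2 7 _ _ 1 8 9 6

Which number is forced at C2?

9

Cell C2 itself could take any of {3, 5, 9} by direct elimination.
Consider where 9 can go in box 1.
B1 is out (row 1 already has a 9).
A2 is out (column A already has a 9).
C3 is out (row 3 already has a 9).
So the only cell in box 1 that can hold 9 is C2.
Therefore C2 = 9.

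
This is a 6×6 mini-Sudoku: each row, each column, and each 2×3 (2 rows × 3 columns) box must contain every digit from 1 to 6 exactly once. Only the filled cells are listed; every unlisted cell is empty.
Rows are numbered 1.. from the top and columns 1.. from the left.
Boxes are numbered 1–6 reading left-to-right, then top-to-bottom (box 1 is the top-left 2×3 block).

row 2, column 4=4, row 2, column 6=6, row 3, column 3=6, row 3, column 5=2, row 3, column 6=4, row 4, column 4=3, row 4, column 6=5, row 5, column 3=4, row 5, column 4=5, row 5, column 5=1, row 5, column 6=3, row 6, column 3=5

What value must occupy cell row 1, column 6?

Cell row 1, column 6 itself could take any of {1, 2} by direct elimination.
Consider where 1 can go in column 6.
row 6, column 6 is out (box 6 already has a 1).
So the only cell in column 6 that can hold 1 is row 1, column 6.
Therefore row 1, column 6 = 1.

1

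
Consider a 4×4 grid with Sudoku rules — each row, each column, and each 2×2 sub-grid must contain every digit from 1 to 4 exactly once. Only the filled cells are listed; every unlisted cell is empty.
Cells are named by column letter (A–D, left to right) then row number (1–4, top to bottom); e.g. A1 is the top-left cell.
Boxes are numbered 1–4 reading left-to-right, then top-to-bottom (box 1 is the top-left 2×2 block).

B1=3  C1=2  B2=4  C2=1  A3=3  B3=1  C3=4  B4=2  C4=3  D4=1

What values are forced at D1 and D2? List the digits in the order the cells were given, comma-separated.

4,3

For D1:
  Row 1 already contains {2, 3}.
  Column D already contains {1}.
  Its 2×2 block (box 2) already contains {1, 2}.
  The only value from 1–4 not eliminated is 4, so D1 = 4.
For D2:
  Row 2 already contains {1, 4}.
  Column D already contains {1}.
  Its 2×2 block (box 2) already contains {1, 2}.
  The only value from 1–4 not eliminated is 3, so D2 = 3.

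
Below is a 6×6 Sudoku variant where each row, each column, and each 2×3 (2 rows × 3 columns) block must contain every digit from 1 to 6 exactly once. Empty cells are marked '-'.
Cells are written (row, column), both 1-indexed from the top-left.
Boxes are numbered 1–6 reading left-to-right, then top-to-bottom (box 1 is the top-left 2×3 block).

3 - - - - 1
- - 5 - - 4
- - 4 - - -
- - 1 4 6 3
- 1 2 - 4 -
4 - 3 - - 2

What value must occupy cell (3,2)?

3

Cell (3,2) itself could take any of {2, 3, 5, 6} by direct elimination.
Consider where 3 can go in column 2.
(1,2) is out (row 1 already has a 3).
(2,2) is out (box 1 already has a 3).
(4,2) is out (row 4 already has a 3).
(6,2) is out (row 6 already has a 3).
So the only cell in column 2 that can hold 3 is (3,2).
Therefore (3,2) = 3.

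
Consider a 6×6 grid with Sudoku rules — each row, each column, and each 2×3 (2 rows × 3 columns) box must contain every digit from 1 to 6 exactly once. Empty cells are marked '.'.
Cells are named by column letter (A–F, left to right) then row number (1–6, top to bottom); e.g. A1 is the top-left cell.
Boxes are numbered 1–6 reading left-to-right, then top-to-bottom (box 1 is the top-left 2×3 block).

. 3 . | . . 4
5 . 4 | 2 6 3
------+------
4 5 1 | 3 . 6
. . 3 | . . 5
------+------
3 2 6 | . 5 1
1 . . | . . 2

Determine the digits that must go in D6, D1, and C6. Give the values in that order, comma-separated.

For D6:
  Consider where 6 can go in column D.
  D1 is out (box 2 already has a 6).
  D4 is out (box 4 already has a 6).
  D5 is out (row 5 already has a 6).
  So the only cell in column D that can hold 6 is D6.
  So D6 = 6.
For D1:
  Consider where 5 can go in row 1.
  A1 is out (column A already has a 5).
  C1 is out (box 1 already has a 5).
  E1 is out (column E already has a 5).
  So the only cell in row 1 that can hold 5 is D1.
  So D1 = 5.
For C6:
  Row 6 already contains {1, 2}.
  Column C already contains {1, 3, 4, 6}.
  Its 2×3 block (box 5) already contains {1, 2, 3, 6}.
  The only value from 1–6 not eliminated is 5, so C6 = 5.

6,5,5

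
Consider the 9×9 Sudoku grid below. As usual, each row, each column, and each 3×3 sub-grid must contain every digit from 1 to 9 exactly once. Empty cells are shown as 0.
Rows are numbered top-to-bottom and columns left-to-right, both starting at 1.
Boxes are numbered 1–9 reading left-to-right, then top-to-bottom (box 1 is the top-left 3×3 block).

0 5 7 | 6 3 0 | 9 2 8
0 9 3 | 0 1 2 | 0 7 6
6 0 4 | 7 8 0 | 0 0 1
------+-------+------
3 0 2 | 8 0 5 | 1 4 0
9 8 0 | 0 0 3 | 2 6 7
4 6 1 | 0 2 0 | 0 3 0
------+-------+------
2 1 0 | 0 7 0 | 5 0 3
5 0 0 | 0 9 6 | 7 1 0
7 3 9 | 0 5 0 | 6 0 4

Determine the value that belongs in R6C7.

8

Row 6 already contains {1, 2, 3, 4, 6}.
Column 7 already contains {1, 2, 5, 6, 7, 9}.
Its 3×3 block (box 6) already contains {1, 2, 3, 4, 6, 7}.
The only value from 1–9 not eliminated is 8, so R6C7 = 8.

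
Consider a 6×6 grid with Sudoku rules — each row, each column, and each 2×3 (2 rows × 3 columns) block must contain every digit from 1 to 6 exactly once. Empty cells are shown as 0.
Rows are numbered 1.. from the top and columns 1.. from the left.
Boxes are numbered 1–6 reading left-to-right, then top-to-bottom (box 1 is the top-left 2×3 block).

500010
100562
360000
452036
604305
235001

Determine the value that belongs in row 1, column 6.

3

Cell row 1, column 6 itself could take any of {3, 4} by direct elimination.
Consider where 3 can go in column 6.
row 3, column 6 is out (row 3 already has a 3).
So the only cell in column 6 that can hold 3 is row 1, column 6.
Therefore row 1, column 6 = 3.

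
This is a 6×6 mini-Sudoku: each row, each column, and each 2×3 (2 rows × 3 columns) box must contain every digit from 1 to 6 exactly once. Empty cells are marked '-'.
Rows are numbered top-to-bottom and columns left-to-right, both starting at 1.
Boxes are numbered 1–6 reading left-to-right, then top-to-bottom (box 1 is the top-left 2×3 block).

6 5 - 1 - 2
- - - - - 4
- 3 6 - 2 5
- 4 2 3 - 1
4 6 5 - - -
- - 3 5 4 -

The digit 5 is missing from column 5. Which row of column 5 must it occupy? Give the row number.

Consider where 5 can go in column 5.
R1C5 is out (row 1 already has a 5).
R4C5 is out (box 4 already has a 5).
R5C5 is out (row 5 already has a 5).
So the only cell in column 5 that can hold 5 is R2C5.
That is row 2.

2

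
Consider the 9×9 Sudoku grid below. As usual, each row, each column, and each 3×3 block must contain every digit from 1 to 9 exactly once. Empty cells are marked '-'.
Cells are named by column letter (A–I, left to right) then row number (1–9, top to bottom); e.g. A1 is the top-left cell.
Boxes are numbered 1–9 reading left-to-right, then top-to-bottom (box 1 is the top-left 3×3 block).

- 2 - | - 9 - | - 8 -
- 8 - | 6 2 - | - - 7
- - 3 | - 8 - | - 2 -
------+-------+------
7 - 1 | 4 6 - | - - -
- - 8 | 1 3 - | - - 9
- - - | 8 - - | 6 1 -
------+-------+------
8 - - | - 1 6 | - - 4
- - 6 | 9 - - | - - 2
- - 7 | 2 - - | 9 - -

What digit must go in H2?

Cell H2 itself could take any of {3, 4, 5, 9} by direct elimination.
Consider where 9 can go in box 3.
G1 is out (row 1 already has a 9).
I1 is out (row 1 already has a 9).
G2 is out (column G already has a 9).
G3 is out (column G already has a 9).
I3 is out (column I already has a 9).
So the only cell in box 3 that can hold 9 is H2.
Therefore H2 = 9.

9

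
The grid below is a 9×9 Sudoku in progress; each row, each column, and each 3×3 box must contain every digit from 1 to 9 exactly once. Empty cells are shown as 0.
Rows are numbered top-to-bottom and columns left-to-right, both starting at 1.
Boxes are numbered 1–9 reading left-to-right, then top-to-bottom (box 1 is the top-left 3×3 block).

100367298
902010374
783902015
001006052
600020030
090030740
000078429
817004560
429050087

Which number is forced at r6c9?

Cell r6c9 itself could take any of {1, 6} by direct elimination.
Consider where 6 can go in box 6.
r4c7 is out (row 4 already has a 6).
r5c7 is out (row 5 already has a 6).
r5c9 is out (row 5 already has a 6).
So the only cell in box 6 that can hold 6 is r6c9.
Therefore r6c9 = 6.

6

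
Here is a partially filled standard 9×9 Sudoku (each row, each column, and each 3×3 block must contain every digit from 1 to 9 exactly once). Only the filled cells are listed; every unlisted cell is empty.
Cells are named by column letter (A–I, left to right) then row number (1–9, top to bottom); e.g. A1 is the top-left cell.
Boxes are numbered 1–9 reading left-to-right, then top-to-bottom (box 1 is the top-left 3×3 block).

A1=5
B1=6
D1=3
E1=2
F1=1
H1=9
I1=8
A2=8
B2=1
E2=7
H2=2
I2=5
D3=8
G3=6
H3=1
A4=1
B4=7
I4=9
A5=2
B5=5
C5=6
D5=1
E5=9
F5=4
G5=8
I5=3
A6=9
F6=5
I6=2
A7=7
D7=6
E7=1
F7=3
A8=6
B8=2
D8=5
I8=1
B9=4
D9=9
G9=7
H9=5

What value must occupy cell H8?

Cell H8 itself could take any of {3, 4, 8} by direct elimination.
Consider where 3 can go in column H.
H4 is out (box 6 already has a 3).
H5 is out (row 5 already has a 3).
H6 is out (box 6 already has a 3).
H7 is out (row 7 already has a 3).
So the only cell in column H that can hold 3 is H8.
Therefore H8 = 3.

3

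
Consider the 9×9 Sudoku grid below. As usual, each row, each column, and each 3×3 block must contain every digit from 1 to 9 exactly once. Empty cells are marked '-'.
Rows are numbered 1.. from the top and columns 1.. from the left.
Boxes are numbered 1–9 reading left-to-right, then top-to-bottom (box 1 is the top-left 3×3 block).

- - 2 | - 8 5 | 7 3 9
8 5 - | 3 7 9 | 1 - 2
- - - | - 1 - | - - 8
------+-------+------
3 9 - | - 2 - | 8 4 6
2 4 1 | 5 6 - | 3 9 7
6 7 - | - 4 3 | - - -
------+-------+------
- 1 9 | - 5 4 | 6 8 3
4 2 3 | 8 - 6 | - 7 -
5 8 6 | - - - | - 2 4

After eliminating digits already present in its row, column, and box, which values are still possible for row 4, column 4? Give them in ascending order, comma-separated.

1,7

Row 4 already contains {2, 3, 4, 6, 8, 9}.
Column 4 already contains {3, 5, 8}.
Its 3×3 block (box 5) already contains {2, 3, 4, 5, 6}.
Removing those from 1–9 leaves {1, 7} as the candidates for row 4, column 4.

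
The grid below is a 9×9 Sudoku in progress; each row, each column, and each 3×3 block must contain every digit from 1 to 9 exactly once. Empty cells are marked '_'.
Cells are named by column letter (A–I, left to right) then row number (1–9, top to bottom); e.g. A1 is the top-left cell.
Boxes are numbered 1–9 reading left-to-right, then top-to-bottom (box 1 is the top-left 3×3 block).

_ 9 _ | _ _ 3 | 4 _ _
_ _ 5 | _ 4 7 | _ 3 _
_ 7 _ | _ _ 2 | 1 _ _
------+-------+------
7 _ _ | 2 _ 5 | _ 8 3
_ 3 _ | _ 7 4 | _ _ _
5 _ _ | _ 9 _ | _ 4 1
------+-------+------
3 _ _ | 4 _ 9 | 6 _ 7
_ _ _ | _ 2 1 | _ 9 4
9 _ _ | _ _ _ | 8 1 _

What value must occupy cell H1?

7

Cell H1 itself could take any of {2, 5, 6, 7} by direct elimination.
Consider where 7 can go in column H.
H3 is out (row 3 already has a 7).
H5 is out (row 5 already has a 7).
H7 is out (row 7 already has a 7).
So the only cell in column H that can hold 7 is H1.
Therefore H1 = 7.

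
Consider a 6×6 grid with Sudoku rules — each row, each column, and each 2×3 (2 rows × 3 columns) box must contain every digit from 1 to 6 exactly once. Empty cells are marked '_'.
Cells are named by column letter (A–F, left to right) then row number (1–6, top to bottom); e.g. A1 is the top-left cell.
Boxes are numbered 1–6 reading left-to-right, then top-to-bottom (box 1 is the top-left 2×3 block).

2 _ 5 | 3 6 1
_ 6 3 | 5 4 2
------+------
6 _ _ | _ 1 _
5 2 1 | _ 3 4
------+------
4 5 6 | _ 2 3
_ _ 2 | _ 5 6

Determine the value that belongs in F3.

5

Row 3 already contains {1, 6}.
Column F already contains {1, 2, 3, 4, 6}.
Its 2×3 block (box 4) already contains {1, 3, 4}.
The only value from 1–6 not eliminated is 5, so F3 = 5.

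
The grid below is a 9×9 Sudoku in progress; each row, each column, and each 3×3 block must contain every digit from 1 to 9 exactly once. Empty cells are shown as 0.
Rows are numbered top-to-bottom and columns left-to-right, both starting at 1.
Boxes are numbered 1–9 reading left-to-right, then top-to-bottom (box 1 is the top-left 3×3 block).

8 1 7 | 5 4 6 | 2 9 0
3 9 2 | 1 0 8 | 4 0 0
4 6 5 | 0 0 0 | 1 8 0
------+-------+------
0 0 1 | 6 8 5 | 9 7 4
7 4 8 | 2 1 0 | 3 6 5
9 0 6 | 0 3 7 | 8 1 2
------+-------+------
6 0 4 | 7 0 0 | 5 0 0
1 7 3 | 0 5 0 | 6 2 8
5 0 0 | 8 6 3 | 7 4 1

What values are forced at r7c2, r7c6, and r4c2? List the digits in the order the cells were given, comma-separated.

8,1,3

For r7c2:
  Consider where 8 can go in box 7.
  r9c2 is out (row 9 already has a 8).
  r9c3 is out (row 9 already has a 8).
  So the only cell in box 7 that can hold 8 is r7c2.
  So r7c2 = 8.
For r7c6:
  Consider where 1 can go in column 6.
  r3c6 is out (row 3 already has a 1).
  r5c6 is out (row 5 already has a 1).
  r8c6 is out (row 8 already has a 1).
  So the only cell in column 6 that can hold 1 is r7c6.
  So r7c6 = 1.
For r4c2:
  Consider where 3 can go in column 2.
  r6c2 is out (row 6 already has a 3).
  r7c2 is out (box 7 already has a 3).
  r9c2 is out (row 9 already has a 3).
  So the only cell in column 2 that can hold 3 is r4c2.
  So r4c2 = 3.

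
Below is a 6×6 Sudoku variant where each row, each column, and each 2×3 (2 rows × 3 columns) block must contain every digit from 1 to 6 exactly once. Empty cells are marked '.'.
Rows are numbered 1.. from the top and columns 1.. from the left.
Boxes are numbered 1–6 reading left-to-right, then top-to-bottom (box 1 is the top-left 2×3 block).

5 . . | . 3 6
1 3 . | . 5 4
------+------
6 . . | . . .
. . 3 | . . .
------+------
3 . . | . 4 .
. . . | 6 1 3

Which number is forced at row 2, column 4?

2

Row 2 already contains {1, 3, 4, 5}.
Column 4 already contains {6}.
Its 2×3 block (box 2) already contains {3, 4, 5, 6}.
The only value from 1–6 not eliminated is 2, so row 2, column 4 = 2.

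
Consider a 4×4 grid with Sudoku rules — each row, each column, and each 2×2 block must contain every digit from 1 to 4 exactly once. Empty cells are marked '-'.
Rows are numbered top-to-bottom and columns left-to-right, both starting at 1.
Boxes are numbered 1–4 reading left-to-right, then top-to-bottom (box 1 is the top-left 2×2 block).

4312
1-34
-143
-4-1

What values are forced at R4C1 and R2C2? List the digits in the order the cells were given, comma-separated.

For R4C1:
  Consider where 3 can go in row 4.
  R4C3 is out (column 3 already has a 3).
  So the only cell in row 4 that can hold 3 is R4C1.
  So R4C1 = 3.
For R2C2:
  Row 2 already contains {1, 3, 4}.
  Column 2 already contains {1, 3, 4}.
  Its 2×2 block (box 1) already contains {1, 3, 4}.
  The only value from 1–4 not eliminated is 2, so R2C2 = 2.

3,2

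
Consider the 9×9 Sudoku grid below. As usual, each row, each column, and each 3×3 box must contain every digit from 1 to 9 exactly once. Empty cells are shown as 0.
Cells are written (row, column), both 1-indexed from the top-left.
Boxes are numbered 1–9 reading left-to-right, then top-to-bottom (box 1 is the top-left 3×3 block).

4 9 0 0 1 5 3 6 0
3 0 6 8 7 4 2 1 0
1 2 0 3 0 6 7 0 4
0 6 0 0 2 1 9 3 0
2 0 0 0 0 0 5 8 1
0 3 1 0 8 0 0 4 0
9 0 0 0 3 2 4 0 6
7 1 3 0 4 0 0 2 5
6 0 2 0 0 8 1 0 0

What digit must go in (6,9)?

Cell (6,9) itself could take any of {2, 7} by direct elimination.
Consider where 2 can go in column 9.
(1,9) is out (box 3 already has a 2).
(2,9) is out (row 2 already has a 2).
(4,9) is out (row 4 already has a 2).
(9,9) is out (row 9 already has a 2).
So the only cell in column 9 that can hold 2 is (6,9).
Therefore (6,9) = 2.

2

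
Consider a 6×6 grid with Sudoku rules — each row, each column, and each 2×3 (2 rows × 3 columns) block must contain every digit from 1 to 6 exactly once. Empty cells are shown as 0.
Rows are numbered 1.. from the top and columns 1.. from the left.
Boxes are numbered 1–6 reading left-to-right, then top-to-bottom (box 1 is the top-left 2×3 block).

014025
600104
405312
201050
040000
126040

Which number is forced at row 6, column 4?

5

Row 6 already contains {1, 2, 4, 6}.
Column 4 already contains {1, 3}.
Its 2×3 block (box 6) already contains {4}.
The only value from 1–6 not eliminated is 5, so row 6, column 4 = 5.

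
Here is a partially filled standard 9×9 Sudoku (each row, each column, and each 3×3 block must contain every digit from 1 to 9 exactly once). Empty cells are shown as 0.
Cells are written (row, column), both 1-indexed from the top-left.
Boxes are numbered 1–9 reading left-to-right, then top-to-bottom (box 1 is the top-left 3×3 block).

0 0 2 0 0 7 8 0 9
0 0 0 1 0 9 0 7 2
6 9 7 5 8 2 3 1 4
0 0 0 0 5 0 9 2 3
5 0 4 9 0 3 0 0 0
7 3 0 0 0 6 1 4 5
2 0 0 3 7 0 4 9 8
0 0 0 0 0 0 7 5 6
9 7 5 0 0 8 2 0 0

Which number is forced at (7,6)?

5

Cell (7,6) itself could take any of {1, 5} by direct elimination.
Consider where 5 can go in column 6.
(4,6) is out (row 4 already has a 5).
(8,6) is out (row 8 already has a 5).
So the only cell in column 6 that can hold 5 is (7,6).
Therefore (7,6) = 5.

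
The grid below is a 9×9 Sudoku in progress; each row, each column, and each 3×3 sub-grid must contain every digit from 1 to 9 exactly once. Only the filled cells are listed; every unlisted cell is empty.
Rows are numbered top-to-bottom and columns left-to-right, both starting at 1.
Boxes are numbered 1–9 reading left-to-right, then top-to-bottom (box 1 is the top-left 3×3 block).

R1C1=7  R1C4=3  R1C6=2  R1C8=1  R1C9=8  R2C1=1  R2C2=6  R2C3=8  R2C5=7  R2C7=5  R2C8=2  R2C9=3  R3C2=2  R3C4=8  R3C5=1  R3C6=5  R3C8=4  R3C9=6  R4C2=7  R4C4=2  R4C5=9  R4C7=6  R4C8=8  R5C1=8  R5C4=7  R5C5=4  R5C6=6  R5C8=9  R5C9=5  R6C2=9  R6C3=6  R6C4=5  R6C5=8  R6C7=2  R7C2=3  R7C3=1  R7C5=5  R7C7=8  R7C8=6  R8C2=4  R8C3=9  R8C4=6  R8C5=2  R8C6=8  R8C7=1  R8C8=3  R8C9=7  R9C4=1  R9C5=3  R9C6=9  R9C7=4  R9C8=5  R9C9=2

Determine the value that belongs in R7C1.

2

Row 7 already contains {1, 3, 5, 6, 8}.
Column 1 already contains {1, 7, 8}.
Its 3×3 block (box 7) already contains {1, 3, 4, 9}.
The only value from 1–9 not eliminated is 2, so R7C1 = 2.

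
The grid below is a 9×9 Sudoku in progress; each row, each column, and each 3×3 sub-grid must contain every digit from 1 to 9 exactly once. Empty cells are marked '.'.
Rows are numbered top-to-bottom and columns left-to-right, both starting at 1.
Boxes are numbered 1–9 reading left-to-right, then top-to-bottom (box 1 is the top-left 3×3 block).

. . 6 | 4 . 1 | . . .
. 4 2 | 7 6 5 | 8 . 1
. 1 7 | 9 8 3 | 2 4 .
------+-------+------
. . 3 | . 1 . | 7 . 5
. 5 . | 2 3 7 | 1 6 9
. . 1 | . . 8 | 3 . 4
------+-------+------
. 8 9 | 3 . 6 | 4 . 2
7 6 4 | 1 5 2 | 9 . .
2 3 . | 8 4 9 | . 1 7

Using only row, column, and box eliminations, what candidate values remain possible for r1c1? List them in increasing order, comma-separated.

3,5,8,9

Row 1 already contains {1, 4, 6}.
Column 1 already contains {2, 7}.
Its 3×3 block (box 1) already contains {1, 2, 4, 6, 7}.
Removing those from 1–9 leaves {3, 5, 8, 9} as the candidates for r1c1.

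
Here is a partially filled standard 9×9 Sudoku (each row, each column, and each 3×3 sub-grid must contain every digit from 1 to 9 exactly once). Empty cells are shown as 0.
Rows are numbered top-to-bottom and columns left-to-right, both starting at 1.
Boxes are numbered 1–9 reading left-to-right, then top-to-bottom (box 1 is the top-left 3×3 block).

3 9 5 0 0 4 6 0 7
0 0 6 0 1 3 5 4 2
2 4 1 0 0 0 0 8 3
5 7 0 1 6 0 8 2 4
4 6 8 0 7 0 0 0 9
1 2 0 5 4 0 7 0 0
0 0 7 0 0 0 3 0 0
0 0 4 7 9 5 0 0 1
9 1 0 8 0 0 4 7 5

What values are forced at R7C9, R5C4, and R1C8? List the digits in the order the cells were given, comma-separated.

8,3,1

For R7C9:
  Consider where 8 can go in column 9.
  R6C9 is out (box 6 already has a 8).
  So the only cell in column 9 that can hold 8 is R7C9.
  So R7C9 = 8.
For R5C4:
  Consider where 3 can go in box 5.
  R4C6 is out (column 6 already has a 3).
  R5C6 is out (column 6 already has a 3).
  R6C6 is out (column 6 already has a 3).
  So the only cell in box 5 that can hold 3 is R5C4.
  So R5C4 = 3.
For R1C8:
  Row 1 already contains {3, 4, 5, 6, 7, 9}.
  Column 8 already contains {2, 4, 7, 8}.
  Its 3×3 block (box 3) already contains {2, 3, 4, 5, 6, 7, 8}.
  The only value from 1–9 not eliminated is 1, so R1C8 = 1.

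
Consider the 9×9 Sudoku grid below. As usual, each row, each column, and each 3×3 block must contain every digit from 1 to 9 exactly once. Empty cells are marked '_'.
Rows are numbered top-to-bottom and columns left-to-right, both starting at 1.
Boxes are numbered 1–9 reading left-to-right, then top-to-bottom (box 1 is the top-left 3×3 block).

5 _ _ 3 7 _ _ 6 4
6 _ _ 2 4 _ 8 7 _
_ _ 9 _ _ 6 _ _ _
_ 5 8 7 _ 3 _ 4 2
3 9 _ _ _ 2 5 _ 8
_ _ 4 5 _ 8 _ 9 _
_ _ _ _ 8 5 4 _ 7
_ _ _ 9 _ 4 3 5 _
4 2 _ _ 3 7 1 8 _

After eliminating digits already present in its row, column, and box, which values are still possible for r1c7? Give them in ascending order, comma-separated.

2,9

Row 1 already contains {3, 4, 5, 6, 7}.
Column 7 already contains {1, 3, 4, 5, 8}.
Its 3×3 block (box 3) already contains {4, 6, 7, 8}.
Removing those from 1–9 leaves {2, 9} as the candidates for r1c7.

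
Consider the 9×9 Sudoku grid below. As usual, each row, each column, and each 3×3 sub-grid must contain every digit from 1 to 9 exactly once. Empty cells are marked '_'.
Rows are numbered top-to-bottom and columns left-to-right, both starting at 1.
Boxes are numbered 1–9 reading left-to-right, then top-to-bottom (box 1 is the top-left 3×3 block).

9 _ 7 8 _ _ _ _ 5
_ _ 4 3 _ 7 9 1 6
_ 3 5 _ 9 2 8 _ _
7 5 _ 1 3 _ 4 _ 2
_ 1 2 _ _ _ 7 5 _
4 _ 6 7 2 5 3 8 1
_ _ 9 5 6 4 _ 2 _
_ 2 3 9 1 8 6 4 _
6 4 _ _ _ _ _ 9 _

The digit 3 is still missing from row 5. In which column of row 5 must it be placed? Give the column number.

1

Consider where 3 can go in row 5.
R5C4 is out (column 4 already has a 3).
R5C5 is out (column 5 already has a 3).
R5C6 is out (box 5 already has a 3).
R5C9 is out (box 6 already has a 3).
So the only cell in row 5 that can hold 3 is R5C1.
That is column 1.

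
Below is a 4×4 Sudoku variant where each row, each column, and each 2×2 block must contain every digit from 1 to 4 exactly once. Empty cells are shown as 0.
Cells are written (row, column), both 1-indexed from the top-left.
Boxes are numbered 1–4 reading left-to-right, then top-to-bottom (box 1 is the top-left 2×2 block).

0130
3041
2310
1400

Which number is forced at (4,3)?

2

Row 4 already contains {1, 4}.
Column 3 already contains {1, 3, 4}.
Its 2×2 block (box 4) already contains {1}.
The only value from 1–4 not eliminated is 2, so (4,3) = 2.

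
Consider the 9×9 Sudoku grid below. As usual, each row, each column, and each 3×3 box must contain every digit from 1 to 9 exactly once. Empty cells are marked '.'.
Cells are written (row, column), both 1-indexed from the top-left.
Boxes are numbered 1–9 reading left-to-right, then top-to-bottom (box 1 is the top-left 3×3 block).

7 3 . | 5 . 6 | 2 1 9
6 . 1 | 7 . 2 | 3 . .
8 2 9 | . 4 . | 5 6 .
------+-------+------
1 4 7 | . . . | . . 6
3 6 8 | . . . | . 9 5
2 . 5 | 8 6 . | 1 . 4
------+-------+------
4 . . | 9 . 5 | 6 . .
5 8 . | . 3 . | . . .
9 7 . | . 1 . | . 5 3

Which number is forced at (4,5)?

Cell (4,5) itself could take any of {2, 5, 9} by direct elimination.
Consider where 5 can go in row 4.
(4,4) is out (column 4 already has a 5).
(4,6) is out (column 6 already has a 5).
(4,7) is out (column 7 already has a 5).
(4,8) is out (column 8 already has a 5).
So the only cell in row 4 that can hold 5 is (4,5).
Therefore (4,5) = 5.

5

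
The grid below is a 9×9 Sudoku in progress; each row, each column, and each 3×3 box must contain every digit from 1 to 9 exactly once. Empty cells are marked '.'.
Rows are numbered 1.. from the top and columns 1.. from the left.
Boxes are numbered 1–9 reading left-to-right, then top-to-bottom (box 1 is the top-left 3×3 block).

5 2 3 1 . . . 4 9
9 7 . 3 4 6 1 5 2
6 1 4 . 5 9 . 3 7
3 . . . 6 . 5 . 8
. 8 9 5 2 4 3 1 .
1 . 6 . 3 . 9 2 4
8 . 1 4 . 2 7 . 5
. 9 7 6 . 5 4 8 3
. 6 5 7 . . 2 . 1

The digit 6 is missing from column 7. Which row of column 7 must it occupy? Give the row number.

Consider where 6 can go in column 7.
row 3, column 7 is out (row 3 already has a 6).
So the only cell in column 7 that can hold 6 is row 1, column 7.
That is row 1.

1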